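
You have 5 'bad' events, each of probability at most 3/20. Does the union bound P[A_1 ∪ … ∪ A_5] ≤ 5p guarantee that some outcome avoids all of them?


Union bound: P[∪_{i=1}^{5} A_i] ≤ Σ_i P[A_i] ≤ 5·p = 5·(3/20) = 3/4.
Numerically: 3/4 ≈ 0.7500.
Is 3/4 < 1? YES.
Since P[∪ A_i] ≤ 3/4 < 1, the complement has P[∩ A_i^c] ≥ 1 − 3/4 = 1/4 > 0, so some outcome avoids every A_i.

5·p = 3/4 ≈ 0.7500; existence CERTIFIED by the union bound.


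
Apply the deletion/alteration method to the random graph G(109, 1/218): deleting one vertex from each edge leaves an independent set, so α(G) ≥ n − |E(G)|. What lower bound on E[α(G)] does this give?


E[|E(G)|] = C(109, 2)·p = 5886 · (1/218) = 27.
E[α(G)] ≥ n − E[|E(G)|] = 109 − 27 = 82.
Numerically: ≈ 82.000.
(This is only a lower bound; the true E[α(G)] may be larger.)

E[α(G)] ≥ 82 ≈ 82.000.


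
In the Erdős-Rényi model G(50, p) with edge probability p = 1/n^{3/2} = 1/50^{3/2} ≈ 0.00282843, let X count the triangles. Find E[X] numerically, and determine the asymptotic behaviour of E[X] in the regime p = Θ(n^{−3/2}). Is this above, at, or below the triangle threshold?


Number of potential triangles: C(50, 3) = 19600.
Each occurs with probability p³ ≈ (0.00282843)³ ≈ 2.26274170e-08.
By linearity: E[X] = C(50, 3)·p³ ≈ 19600 · 2.26274170e-08 ≈ 0.000443.
Since α = 3/2 > 1, p = c/n^{3/2} = o(1/n) is below the triangle threshold p ~ 1/n. Asymptotically E[X] ~ (c³/6)·n^{3(1−α)} = (1³/6)·n^{-1.5} → 0, so by Markov's inequality G has no triangles w.h.p.

E[X] ≈ 0.000443; in regime p = Θ(1/n^{3/2}) E[X] tends to 0 (below the triangle threshold p ~ 1/n).


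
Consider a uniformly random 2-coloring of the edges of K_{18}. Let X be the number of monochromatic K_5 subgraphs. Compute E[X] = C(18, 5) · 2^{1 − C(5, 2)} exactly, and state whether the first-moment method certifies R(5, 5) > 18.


E[X] = C(18, 5) · 2^{1 − 10} = 8568 · 2^{−9} = 8568/512.
As a reduced fraction: E[X] = 1071/64 ≈ 16.734375.
Is E[X] < 1? NO.
Since E[X] ≥ 1, the first-moment bound is inconclusive at n = 18; it does NOT by itself certify R(5, 5) > 18.

E[X] = 1071/64 ≈ 16.734375; E[X] ≥ 1; first-moment method inconclusive here.


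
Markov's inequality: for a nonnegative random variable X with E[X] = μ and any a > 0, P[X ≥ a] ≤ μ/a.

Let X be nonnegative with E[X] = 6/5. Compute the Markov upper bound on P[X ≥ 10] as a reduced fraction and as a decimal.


μ = E[X] = 6/5, a = 10.
Markov: P[X ≥ 10] ≤ μ/a = (6/5)/10 = 3/25.
Numerically: ≈ 0.12000.
(Since a = 10 > μ = 1.20000, the bound 3/25 is < 1 and informative.)

P[X ≥ 10] ≤ 3/25 ≈ 0.12000.


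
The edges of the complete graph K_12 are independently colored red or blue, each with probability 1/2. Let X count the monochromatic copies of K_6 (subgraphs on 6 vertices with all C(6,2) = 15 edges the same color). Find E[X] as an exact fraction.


Let X = Σ_S X_S over the C(12, 6) = 924 subsets S of size 6, where X_S = 1 if the K_6 on S is monochromatic.
For a fixed S, the K_6 on S has C(6, 2) = 15 edges. P[all 15 edges red] = (1/2)^15, and likewise for blue, so P[monochromatic] = 2·(1/2)^15 = 2^{1 − 15} = 1/16384.
By linearity of expectation: E[X] = C(12, 6) · 2^{1 − 15} = 924 · 1/16384 = 231/4096.
Numerically: E[X] ≈ 0.05640.

E[X] = C(12,6)·2^(1−C(6,2)) = 231/4096 ≈ 0.05640.


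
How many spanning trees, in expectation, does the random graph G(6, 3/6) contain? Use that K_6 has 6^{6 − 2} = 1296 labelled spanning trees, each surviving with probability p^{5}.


K_6 has 6^{6 − 2} = 1296 labelled spanning trees.
For each such spanning tree H, let X_H = 1 if all 5 edges of H are present in G. Then P[X_H = 1] = p^{5} = (1/2)^{5} = 1/32.
Summing the indicators: E[X] = Σ_H E[X_H] = 1296 · p^{5} = 1296 · 1/32 = 81/2.
Numerically: E[X] ≈ 40.5.

E[X] = 1296 · (1/2)^{5} = 81/2 ≈ 40.5.


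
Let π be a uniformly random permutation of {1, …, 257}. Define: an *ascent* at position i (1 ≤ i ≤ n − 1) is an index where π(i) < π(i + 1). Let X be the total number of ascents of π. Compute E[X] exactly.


Write X = Σ X_I over i = 1, …, 256, with X_I the indicator of one ascent.
There are 256 indicators.
For each fixed i, the pair (π(i), π(i+1)) is a uniformly random ordered pair of distinct values from {1, …, 257}; by symmetry P[π(i) < π(i+1)] = 1/2.
By linearity: E[X] = 256 · (1/2) = (257 − 1) · (1/2) = 128 ≈ 128.0000.

E[X] = 128 = 128.0000.


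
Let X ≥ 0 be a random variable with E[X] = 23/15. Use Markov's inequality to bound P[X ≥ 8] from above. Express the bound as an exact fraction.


μ = E[X] = 23/15, a = 8.
Markov: P[X ≥ 8] ≤ μ/a = (23/15)/8 = 23/120.
Numerically: ≈ 0.19167.
(Since a = 8 > μ = 1.53333, the bound 23/120 is < 1 and informative.)

P[X ≥ 8] ≤ 23/120 ≈ 0.19167.


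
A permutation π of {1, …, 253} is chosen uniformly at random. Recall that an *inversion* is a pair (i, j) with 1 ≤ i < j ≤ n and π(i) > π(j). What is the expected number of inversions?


Write X = Σ X_I over the C(253, 2) = 31878 pairs i < j, with X_I the indicator of one inversion.
There are 31878 indicators.
For each fixed pair i < j, the values π(i) and π(j) are two distinct elements of {1, …, 253} in uniformly random order; by symmetry P[π(i) > π(j)] = 1/2.
By linearity: E[X] = 31878 · (1/2) = C(253, 2) · (1/2) = 31878/2 = 15939 ≈ 15939.00000.

E[X] = 15939 = 15939.00000.


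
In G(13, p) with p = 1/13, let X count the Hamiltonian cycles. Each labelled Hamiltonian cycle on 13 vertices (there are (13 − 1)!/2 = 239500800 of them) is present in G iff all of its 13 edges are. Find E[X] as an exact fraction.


K_13 has (13 − 1)!/2 = 239500800 labelled Hamiltonian cycles.
For each such Hamiltonian cycle H, let X_H = 1 if all 13 edges of H are present in G. Then P[X_H = 1] = p^{13} = (1/13)^{13} = 1/302875106592253.
By linearity of expectation: E[X] = Σ_H E[X_H] = 239500800 · p^{13} = 239500800 · 1/302875106592253 = 239500800/302875106592253.
Numerically: E[X] ≈ 7.90758e-07.

E[X] = 239500800 · (1/13)^{13} = 239500800/302875106592253 ≈ 7.90758e-07.


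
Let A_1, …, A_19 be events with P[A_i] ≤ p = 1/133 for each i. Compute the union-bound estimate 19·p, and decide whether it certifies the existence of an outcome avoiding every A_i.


Union bound: P[∪_{i=1}^{19} A_i] ≤ Σ_i P[A_i] ≤ 19·p = 19·(1/133) = 1/7.
Numerically: 1/7 ≈ 0.1429.
Is 1/7 < 1? YES.
Since P[∪ A_i] ≤ 1/7 < 1, the complement has P[∩ A_i^c] ≥ 1 − 1/7 = 6/7 > 0, so some outcome avoids every A_i.

19·p = 1/7 ≈ 0.1429; existence CERTIFIED by the union bound.


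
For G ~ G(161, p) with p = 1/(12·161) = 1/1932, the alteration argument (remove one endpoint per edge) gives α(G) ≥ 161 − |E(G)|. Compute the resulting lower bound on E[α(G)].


E[|E(G)|] = C(161, 2)·p = 12880 · (1/1932) = 20/3.
E[α(G)] ≥ n − E[|E(G)|] = 161 − 20/3 = 463/3.
Numerically: ≈ 154.333.
(This is only a lower bound; the true E[α(G)] may be larger.)

E[α(G)] ≥ 463/3 ≈ 154.333.


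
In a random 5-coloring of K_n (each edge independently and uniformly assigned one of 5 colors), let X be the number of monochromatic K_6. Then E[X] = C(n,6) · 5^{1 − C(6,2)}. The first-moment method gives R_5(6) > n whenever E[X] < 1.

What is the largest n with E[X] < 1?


We need C(n, 6) · 5^{1 − 15} < 1, i.e. C(n, 6) < 5^{15 − 1} = 6103515625.
Check values of n near the boundary:
  n = 126: C(126, 6) = 4925156775; 4925156775 < 6103515625? YES
  n = 127: C(127, 6) = 5169379425; 5169379425 < 6103515625? YES
  n = 128: C(128, 6) = 5423611200; 5423611200 < 6103515625? YES
  n = 129: C(129, 6) = 5688177600; 5688177600 < 6103515625? YES
  n = 130: C(130, 6) = 5963412000; 5963412000 < 6103515625? YES
  n = 131: C(131, 6) = 6249655776; 6249655776 < 6103515625? NO
The largest n with C(n, 6) < 6103515625 is n = 130 (where E[X] = 47707296/48828125 ≈ 0.977045). Hence R_5(6) > 130, i.e. R_5(6) ≥ 131.

Largest n = 130; hence R_5(6) > 130.


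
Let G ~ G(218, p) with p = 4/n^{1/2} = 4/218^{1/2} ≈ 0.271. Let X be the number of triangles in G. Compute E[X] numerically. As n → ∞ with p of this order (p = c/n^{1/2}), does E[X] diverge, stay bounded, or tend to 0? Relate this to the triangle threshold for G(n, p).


Number of potential triangles: C(218, 3) = 1703016.
Each occurs with probability p³ ≈ (0.271)³ ≈ 1.98836e-02.
By linearity: E[X] = C(218, 3)·p³ ≈ 1703016 · 1.98836e-02 ≈ 33862.106.
Since α = 1/2 < 1, p = c/n^{1/2} ≫ 1/n is above the triangle threshold p ~ 1/n. Asymptotically E[X] ~ (c³/6)·n^{3(1−α)} = (4³/6)·n^{1.5} → ∞; triangles are abundant w.h.p.

E[X] ≈ 33862.106; in regime p = Θ(1/n^{1/2}) E[X] diverges (above the triangle threshold p ~ 1/n).


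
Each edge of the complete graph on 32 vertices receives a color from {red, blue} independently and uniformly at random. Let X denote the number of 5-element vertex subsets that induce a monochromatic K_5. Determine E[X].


Let X = Σ_S X_S over the C(32, 5) = 201376 subsets S of size 5, where X_S = 1 if the K_5 on S is monochromatic.
For a fixed S, the K_5 on S has C(5, 2) = 10 edges. P[all 10 edges red] = (1/2)^10, and likewise for blue, so P[monochromatic] = 2·(1/2)^10 = 2^{1 − 10} = 1/512.
By linearity of expectation: E[X] = C(32, 5) · 2^{1 − 10} = 201376 · 1/512 = 6293/16.
Numerically: E[X] ≈ 393.312.

E[X] = C(32,5)·2^(1−C(5,2)) = 6293/16 ≈ 393.312.


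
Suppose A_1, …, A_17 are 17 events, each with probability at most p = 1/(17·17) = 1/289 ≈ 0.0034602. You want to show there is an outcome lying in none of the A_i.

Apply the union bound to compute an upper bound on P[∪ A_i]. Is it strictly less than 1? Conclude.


Union bound: P[∪_{i=1}^{17} A_i] ≤ Σ_i P[A_i] ≤ 17·p = 17·(1/289) = 1/17.
Numerically: 1/17 ≈ 0.0588235.
Is 1/17 < 1? YES.
Since P[∪ A_i] ≤ 1/17 < 1, the complement has P[∩ A_i^c] ≥ 1 − 1/17 = 16/17 > 0, so some outcome avoids every A_i.

17·p = 1/17 ≈ 0.0588235; existence CERTIFIED by the union bound.


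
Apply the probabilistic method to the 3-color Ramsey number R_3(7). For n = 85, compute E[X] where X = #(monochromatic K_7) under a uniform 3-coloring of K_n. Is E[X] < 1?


E[X] = C(85, 7) · 3^{1 − 21} = 4935847320 · 3^{−20} = 4935847320/3486784401.
As a reduced fraction: E[X] = 182809160/129140163 ≈ 1.41559.
Is E[X] < 1? NO.
Since E[X] ≥ 1, the first-moment bound is inconclusive at n = 85; it does NOT by itself certify R_3(7) > 85.

E[X] = 182809160/129140163 ≈ 1.41559; E[X] ≥ 1; first-moment method inconclusive here.


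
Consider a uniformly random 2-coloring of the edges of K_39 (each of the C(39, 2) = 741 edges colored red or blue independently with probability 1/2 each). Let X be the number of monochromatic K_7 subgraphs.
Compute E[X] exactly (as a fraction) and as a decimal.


Let X = Σ_S X_S over the C(39, 7) = 15380937 subsets S of size 7, where X_S = 1 if the K_7 on S is monochromatic.
For a fixed S, the K_7 on S has C(7, 2) = 21 edges. P[all 21 edges red] = (1/2)^21, and likewise for blue, so P[monochromatic] = 2·(1/2)^21 = 2^{1 − 21} = 1/1048576.
By linearity: E[X] = C(39, 7) · 2^{1 − 21} = 15380937 · 1/1048576 = 15380937/1048576.
Numerically: E[X] ≈ 14.668405.

E[X] = C(39,7)·2^(1−C(7,2)) = 15380937/1048576 ≈ 14.668405.


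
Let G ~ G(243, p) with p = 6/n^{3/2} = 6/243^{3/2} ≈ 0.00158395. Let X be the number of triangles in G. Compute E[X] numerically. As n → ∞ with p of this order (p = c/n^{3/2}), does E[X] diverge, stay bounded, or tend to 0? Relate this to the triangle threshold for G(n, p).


Number of potential triangles: C(243, 3) = 2362041.
Each occurs with probability p³ ≈ (0.00158395)³ ≈ 3.97397856e-09.
By linearity: E[X] = C(243, 3)·p³ ≈ 2362041 · 3.97397856e-09 ≈ 0.009387.
Since α = 3/2 > 1, p = c/n^{3/2} = o(1/n) is below the triangle threshold p ~ 1/n. Asymptotically E[X] ~ (c³/6)·n^{3(1−α)} = (6³/6)·n^{-1.5} → 0, so by Markov's inequality G has no triangles w.h.p.

E[X] ≈ 0.009387; in regime p = Θ(1/n^{3/2}) E[X] tends to 0 (below the triangle threshold p ~ 1/n).


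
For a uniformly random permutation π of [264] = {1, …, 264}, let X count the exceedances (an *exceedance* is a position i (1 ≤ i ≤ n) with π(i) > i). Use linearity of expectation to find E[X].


Write X = Σ_{i=1}^{264} X_i, where X_i = 1_{π(i) > i}.
For each fixed i, π(i) is uniform over {1, …, 264} (marginal of a uniform permutation), so P[π(i) > i] = (n − i)/n. Summing: Σ_{i=1}^{264} (n − i)/n = (0 + 1 + … + 263)/264 = 264(264 − 1)/(2·264) = (264 − 1)/2.
Hence E[X] = Σ_{i=1}^{264} (264 − i)/264 = 263/2 ≈ 131.5000.

E[X] = 263/2 = 131.5000.


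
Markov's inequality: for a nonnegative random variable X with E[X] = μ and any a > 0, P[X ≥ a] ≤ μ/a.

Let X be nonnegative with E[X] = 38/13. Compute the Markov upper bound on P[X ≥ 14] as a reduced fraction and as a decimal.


μ = E[X] = 38/13, a = 14.
Markov: P[X ≥ 14] ≤ μ/a = (38/13)/14 = 19/91.
Numerically: ≈ 0.20879.
(Since a = 14 > μ = 2.92308, the bound 19/91 is < 1 and informative.)

P[X ≥ 14] ≤ 19/91 ≈ 0.20879.


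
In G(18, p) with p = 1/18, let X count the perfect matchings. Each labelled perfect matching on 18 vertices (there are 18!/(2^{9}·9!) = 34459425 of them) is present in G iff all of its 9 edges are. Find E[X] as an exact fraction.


K_18 has 18!/(2^{9}·9!) = 34459425 labelled perfect matchings.
For each such perfect matching H, let X_H = 1 if all 9 edges of H are present in G. Then P[X_H = 1] = p^{9} = (1/18)^{9} = 1/198359290368.
Summing the indicators: E[X] = Σ_H E[X_H] = 34459425 · p^{9} = 34459425 · 1/198359290368 = 425425/2448880128.
Numerically: E[X] ≈ 0.0001737.

E[X] = 34459425 · (1/18)^{9} = 425425/2448880128 ≈ 0.0001737.


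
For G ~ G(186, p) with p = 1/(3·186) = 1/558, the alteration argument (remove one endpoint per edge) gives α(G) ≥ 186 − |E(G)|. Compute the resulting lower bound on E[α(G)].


E[|E(G)|] = C(186, 2)·p = 17205 · (1/558) = 185/6.
E[α(G)] ≥ n − E[|E(G)|] = 186 − 185/6 = 931/6.
Numerically: ≈ 155.167.
(This is only a lower bound; the true E[α(G)] may be larger.)

E[α(G)] ≥ 931/6 ≈ 155.167.


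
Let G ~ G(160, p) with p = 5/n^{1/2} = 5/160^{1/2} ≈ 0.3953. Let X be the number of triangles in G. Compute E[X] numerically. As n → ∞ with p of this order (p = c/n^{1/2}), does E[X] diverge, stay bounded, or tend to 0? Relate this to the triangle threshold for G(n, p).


Number of potential triangles: C(160, 3) = 669920.
Each occurs with probability p³ ≈ (0.3953)³ ≈ 6.176324e-02.
By linearity: E[X] = C(160, 3)·p³ ≈ 669920 · 6.176324e-02 ≈ 41376.4268.
Since α = 1/2 < 1, p = c/n^{1/2} ≫ 1/n is above the triangle threshold p ~ 1/n. Asymptotically E[X] ~ (c³/6)·n^{3(1−α)} = (5³/6)·n^{1.5} → ∞; triangles are abundant w.h.p.

E[X] ≈ 41376.4268; in regime p = Θ(1/n^{1/2}) E[X] diverges (above the triangle threshold p ~ 1/n).


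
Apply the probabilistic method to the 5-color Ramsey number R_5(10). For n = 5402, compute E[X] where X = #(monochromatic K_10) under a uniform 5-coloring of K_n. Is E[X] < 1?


E[X] = C(5402, 10) · 5^{1 − 45} = 5783128765113072203495407534935 · 5^{−44} = 5783128765113072203495407534935/5684341886080801486968994140625.
As a reduced fraction: E[X] = 1156625753022614440699081506987/1136868377216160297393798828125 ≈ 1.01738.
Is E[X] < 1? NO.
Since E[X] ≥ 1, the first-moment bound is inconclusive at n = 5402; it does NOT by itself certify R_5(10) > 5402.

E[X] = 1156625753022614440699081506987/1136868377216160297393798828125 ≈ 1.01738; E[X] ≥ 1; first-moment method inconclusive here.


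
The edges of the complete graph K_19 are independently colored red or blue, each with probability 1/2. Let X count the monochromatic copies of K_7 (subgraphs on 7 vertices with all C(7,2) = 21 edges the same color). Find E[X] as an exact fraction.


Let X = Σ_S X_S over the C(19, 7) = 50388 subsets S of size 7, where X_S = 1 if the K_7 on S is monochromatic.
For a fixed S, the K_7 on S has C(7, 2) = 21 edges. P[all 21 edges red] = (1/2)^21, and likewise for blue, so P[monochromatic] = 2·(1/2)^21 = 2^{1 − 21} = 1/1048576.
By linearity: E[X] = C(19, 7) · 2^{1 − 21} = 50388 · 1/1048576 = 12597/262144.
Numerically: E[X] ≈ 0.048054.

E[X] = C(19,7)·2^(1−C(7,2)) = 12597/262144 ≈ 0.048054.


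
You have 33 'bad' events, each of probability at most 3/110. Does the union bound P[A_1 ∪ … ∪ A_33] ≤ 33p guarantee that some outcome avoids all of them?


Union bound: P[∪_{i=1}^{33} A_i] ≤ Σ_i P[A_i] ≤ 33·p = 33·(3/110) = 9/10.
Numerically: 9/10 ≈ 0.900000.
Is 9/10 < 1? YES.
Since P[∪ A_i] ≤ 9/10 < 1, the complement has P[∩ A_i^c] ≥ 1 − 9/10 = 1/10 > 0, so some outcome avoids every A_i.

33·p = 9/10 ≈ 0.900000; existence CERTIFIED by the union bound.


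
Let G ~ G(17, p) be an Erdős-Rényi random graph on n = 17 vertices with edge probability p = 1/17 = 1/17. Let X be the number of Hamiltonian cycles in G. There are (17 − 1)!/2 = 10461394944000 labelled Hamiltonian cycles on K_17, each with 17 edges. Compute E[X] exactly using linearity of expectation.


K_17 has (17 − 1)!/2 = 10461394944000 labelled Hamiltonian cycles.
For each such Hamiltonian cycle H, let X_H = 1 if all 17 edges of H are present in G. Then P[X_H = 1] = p^{17} = (1/17)^{17} = 1/827240261886336764177.
Summing the indicators: E[X] = Σ_H E[X_H] = 10461394944000 · p^{17} = 10461394944000 · 1/827240261886336764177 = 10461394944000/827240261886336764177.
Numerically: E[X] ≈ 1.2646e-08.

E[X] = 10461394944000 · (1/17)^{17} = 10461394944000/827240261886336764177 ≈ 1.2646e-08.


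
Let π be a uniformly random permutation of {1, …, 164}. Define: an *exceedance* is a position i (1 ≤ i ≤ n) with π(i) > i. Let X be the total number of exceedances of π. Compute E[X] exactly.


Write X = Σ_{i=1}^{164} X_i, where X_i = 1_{π(i) > i}.
For each fixed i, π(i) is uniform over {1, …, 164} (marginal of a uniform permutation), so P[π(i) > i] = (n − i)/n. Summing: Σ_{i=1}^{164} (n − i)/n = (0 + 1 + … + 163)/164 = 164(164 − 1)/(2·164) = (164 − 1)/2.
Hence E[X] = Σ_{i=1}^{164} (164 − i)/164 = 163/2 ≈ 81.500000.

E[X] = 163/2 = 81.500000.


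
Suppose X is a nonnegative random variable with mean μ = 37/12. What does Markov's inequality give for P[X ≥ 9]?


μ = E[X] = 37/12, a = 9.
Markov: P[X ≥ 9] ≤ μ/a = (37/12)/9 = 37/108.
Numerically: ≈ 0.3426.
(Since a = 9 > μ = 3.0833, the bound 37/108 is < 1 and informative.)

P[X ≥ 9] ≤ 37/108 ≈ 0.3426.


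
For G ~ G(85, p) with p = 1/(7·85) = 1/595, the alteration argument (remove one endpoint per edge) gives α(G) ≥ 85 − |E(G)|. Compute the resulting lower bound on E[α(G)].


E[|E(G)|] = C(85, 2)·p = 3570 · (1/595) = 6.
E[α(G)] ≥ n − E[|E(G)|] = 85 − 6 = 79.
Numerically: ≈ 79.0000.
(This is only a lower bound; the true E[α(G)] may be larger.)

E[α(G)] ≥ 79 ≈ 79.0000.


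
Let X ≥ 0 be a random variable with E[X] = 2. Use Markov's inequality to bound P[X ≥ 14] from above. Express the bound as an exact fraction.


μ = E[X] = 2, a = 14.
Markov: P[X ≥ 14] ≤ μ/a = (2)/14 = 1/7.
Numerically: ≈ 0.14286.
(Since a = 14 > μ = 2.00000, the bound 1/7 is < 1 and informative.)

P[X ≥ 14] ≤ 1/7 ≈ 0.14286.


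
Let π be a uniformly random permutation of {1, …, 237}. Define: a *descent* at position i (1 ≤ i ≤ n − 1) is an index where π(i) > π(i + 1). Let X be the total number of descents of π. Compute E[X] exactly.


Write X = Σ X_I over i = 1, …, 236, with X_I the indicator of one descent.
There are 236 indicators.
For each fixed i, the pair (π(i), π(i+1)) is a uniformly random ordered pair of distinct values from {1, …, 237}; by symmetry P[π(i) > π(i+1)] = 1/2.
By linearity: E[X] = 236 · (1/2) = (237 − 1) · (1/2) = 118 ≈ 118.000.

E[X] = 118 = 118.000.


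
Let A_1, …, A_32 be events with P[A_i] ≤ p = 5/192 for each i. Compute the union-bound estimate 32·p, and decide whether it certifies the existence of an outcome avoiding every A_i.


Union bound: P[∪_{i=1}^{32} A_i] ≤ Σ_i P[A_i] ≤ 32·p = 32·(5/192) = 5/6.
Numerically: 5/6 ≈ 0.83333.
Is 5/6 < 1? YES.
Since P[∪ A_i] ≤ 5/6 < 1, the complement has P[∩ A_i^c] ≥ 1 − 5/6 = 1/6 > 0, so some outcome avoids every A_i.

32·p = 5/6 ≈ 0.83333; existence CERTIFIED by the union bound.


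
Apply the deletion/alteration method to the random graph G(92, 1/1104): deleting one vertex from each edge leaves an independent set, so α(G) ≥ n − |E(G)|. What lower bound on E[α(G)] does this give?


E[|E(G)|] = C(92, 2)·p = 4186 · (1/1104) = 91/24.
E[α(G)] ≥ n − E[|E(G)|] = 92 − 91/24 = 2117/24.
Numerically: ≈ 88.208333.
(This is only a lower bound; the true E[α(G)] may be larger.)

E[α(G)] ≥ 2117/24 ≈ 88.208333.


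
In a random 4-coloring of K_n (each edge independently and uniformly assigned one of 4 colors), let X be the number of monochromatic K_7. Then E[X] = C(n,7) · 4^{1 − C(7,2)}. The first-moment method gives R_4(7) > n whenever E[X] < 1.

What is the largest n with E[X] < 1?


We need C(n, 7) · 4^{1 − 21} < 1, i.e. C(n, 7) < 4^{21 − 1} = 1099511627776.
Check values of n near the boundary:
  n = 175: C(175, 7) = 883208107275; 883208107275 < 1099511627776? YES
  n = 176: C(176, 7) = 919790691600; 919790691600 < 1099511627776? YES
  n = 177: C(177, 7) = 957664425960; 957664425960 < 1099511627776? YES
  n = 178: C(178, 7) = 996867063280; 996867063280 < 1099511627776? YES
  n = 179: C(179, 7) = 1037437234460; 1037437234460 < 1099511627776? YES
  n = 180: C(180, 7) = 1079414463600; 1079414463600 < 1099511627776? YES
  n = 181: C(181, 7) = 1122839183400; 1122839183400 < 1099511627776? NO
  n = 182: C(182, 7) = 1167752750736; 1167752750736 < 1099511627776? NO
  n = 183: C(183, 7) = 1214197462413; 1214197462413 < 1099511627776? NO
The largest n with C(n, 7) < 1099511627776 is n = 180 (where E[X] = 67463403975/68719476736 ≈ 0.9817217). Hence R_4(7) > 180, i.e. R_4(7) ≥ 181.

Largest n = 180; hence R_4(7) > 180.


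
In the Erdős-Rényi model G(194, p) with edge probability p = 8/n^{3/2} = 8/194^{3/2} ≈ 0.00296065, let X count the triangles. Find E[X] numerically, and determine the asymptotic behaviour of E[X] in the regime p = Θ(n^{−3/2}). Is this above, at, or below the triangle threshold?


Number of potential triangles: C(194, 3) = 1198144.
Each occurs with probability p³ ≈ (0.00296065)³ ≈ 2.59514827e-08.
By linearity: E[X] = C(194, 3)·p³ ≈ 1198144 · 2.59514827e-08 ≈ 0.031094.
Since α = 3/2 > 1, p = c/n^{3/2} = o(1/n) is below the triangle threshold p ~ 1/n. Asymptotically E[X] ~ (c³/6)·n^{3(1−α)} = (8³/6)·n^{-1.5} → 0, so by Markov's inequality G has no triangles w.h.p.

E[X] ≈ 0.031094; in regime p = Θ(1/n^{3/2}) E[X] tends to 0 (below the triangle threshold p ~ 1/n).


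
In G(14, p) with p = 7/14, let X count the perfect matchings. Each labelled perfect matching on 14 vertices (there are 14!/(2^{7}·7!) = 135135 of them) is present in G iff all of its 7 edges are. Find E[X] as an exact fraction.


K_14 has 14!/(2^{7}·7!) = 135135 labelled perfect matchings.
For each such perfect matching H, let X_H = 1 if all 7 edges of H are present in G. Then P[X_H = 1] = p^{7} = (1/2)^{7} = 1/128.
Summing the indicators: E[X] = Σ_H E[X_H] = 135135 · p^{7} = 135135 · 1/128 = 135135/128.
Numerically: E[X] ≈ 1055.7.

E[X] = 135135 · (1/2)^{7} = 135135/128 ≈ 1055.7.


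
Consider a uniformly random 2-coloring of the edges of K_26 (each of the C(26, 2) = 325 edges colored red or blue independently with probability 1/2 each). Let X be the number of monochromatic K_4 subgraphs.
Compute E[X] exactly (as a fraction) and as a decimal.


Let X = Σ_S X_S over the C(26, 4) = 14950 subsets S of size 4, where X_S = 1 if the K_4 on S is monochromatic.
For a fixed S, the K_4 on S has C(4, 2) = 6 edges. P[all 6 edges red] = (1/2)^6, and likewise for blue, so P[monochromatic] = 2·(1/2)^6 = 2^{1 − 6} = 1/32.
By linearity: E[X] = C(26, 4) · 2^{1 − 6} = 14950 · 1/32 = 7475/16.
Numerically: E[X] ≈ 467.188.

E[X] = C(26,4)·2^(1−C(4,2)) = 7475/16 ≈ 467.188.


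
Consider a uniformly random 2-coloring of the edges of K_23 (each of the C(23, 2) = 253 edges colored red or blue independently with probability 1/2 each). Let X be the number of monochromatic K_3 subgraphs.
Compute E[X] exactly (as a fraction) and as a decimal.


Let X = Σ_S X_S over the C(23, 3) = 1771 subsets S of size 3, where X_S = 1 if the K_3 on S is monochromatic.
For a fixed S, the K_3 on S has C(3, 2) = 3 edges. P[all 3 edges red] = (1/2)^3, and likewise for blue, so P[monochromatic] = 2·(1/2)^3 = 2^{1 − 3} = 1/4.
By linearity: E[X] = C(23, 3) · 2^{1 − 3} = 1771 · 1/4 = 1771/4.
Numerically: E[X] ≈ 442.750000.

E[X] = C(23,3)·2^(1−C(3,2)) = 1771/4 ≈ 442.750000.


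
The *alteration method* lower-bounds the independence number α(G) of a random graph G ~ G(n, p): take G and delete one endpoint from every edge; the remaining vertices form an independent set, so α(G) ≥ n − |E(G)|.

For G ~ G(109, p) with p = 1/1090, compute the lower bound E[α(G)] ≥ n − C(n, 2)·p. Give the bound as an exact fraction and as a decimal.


E[|E(G)|] = C(109, 2)·p = 5886 · (1/1090) = 27/5.
E[α(G)] ≥ n − E[|E(G)|] = 109 − 27/5 = 518/5.
Numerically: ≈ 103.60000.
(This is only a lower bound; the true E[α(G)] may be larger.)

E[α(G)] ≥ 518/5 ≈ 103.60000.


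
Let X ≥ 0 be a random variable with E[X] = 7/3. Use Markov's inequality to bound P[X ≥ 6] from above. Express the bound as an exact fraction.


μ = E[X] = 7/3, a = 6.
Markov: P[X ≥ 6] ≤ μ/a = (7/3)/6 = 7/18.
Numerically: ≈ 0.3889.
(Since a = 6 > μ = 2.3333, the bound 7/18 is < 1 and informative.)

P[X ≥ 6] ≤ 7/18 ≈ 0.3889.


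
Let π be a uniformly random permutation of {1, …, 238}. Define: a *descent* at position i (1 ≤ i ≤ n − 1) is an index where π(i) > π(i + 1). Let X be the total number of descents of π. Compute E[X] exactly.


Write X = Σ X_I over i = 1, …, 237, with X_I the indicator of one descent.
There are 237 indicators.
For each fixed i, the pair (π(i), π(i+1)) is a uniformly random ordered pair of distinct values from {1, …, 238}; by symmetry P[π(i) > π(i+1)] = 1/2.
By linearity: E[X] = 237 · (1/2) = (238 − 1) · (1/2) = 237/2 ≈ 118.500.

E[X] = 237/2 = 118.500.


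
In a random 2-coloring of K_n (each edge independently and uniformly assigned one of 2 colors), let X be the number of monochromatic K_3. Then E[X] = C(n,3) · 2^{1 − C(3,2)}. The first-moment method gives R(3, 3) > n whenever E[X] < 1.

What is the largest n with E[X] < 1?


We need C(n, 3) · 2^{1 − 3} < 1, i.e. C(n, 3) < 2^{3 − 1} = 4.
Check values of n near the boundary:
  n = 3: C(3, 3) = 1; 1 < 4? YES
  n = 4: C(4, 3) = 4; 4 < 4? NO
  n = 5: C(5, 3) = 10; 10 < 4? NO
The largest n with C(n, 3) < 4 is n = 3 (where E[X] = 1/4 ≈ 0.250). Hence R(3, 3) > 3, i.e. R(3, 3) ≥ 4.

Largest n = 3; hence R(3, 3) > 3.


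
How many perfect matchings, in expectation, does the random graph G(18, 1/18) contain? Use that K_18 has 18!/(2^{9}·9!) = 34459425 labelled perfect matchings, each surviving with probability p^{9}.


K_18 has 18!/(2^{9}·9!) = 34459425 labelled perfect matchings.
For each such perfect matching H, let X_H = 1 if all 9 edges of H are present in G. Then P[X_H = 1] = p^{9} = (1/18)^{9} = 1/198359290368.
By linearity of expectation: E[X] = Σ_H E[X_H] = 34459425 · p^{9} = 34459425 · 1/198359290368 = 425425/2448880128.
Numerically: E[X] ≈ 0.000174.

E[X] = 34459425 · (1/18)^{9} = 425425/2448880128 ≈ 0.000174.


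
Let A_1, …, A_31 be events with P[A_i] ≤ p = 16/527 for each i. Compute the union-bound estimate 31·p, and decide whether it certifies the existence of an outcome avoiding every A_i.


Union bound: P[∪_{i=1}^{31} A_i] ≤ Σ_i P[A_i] ≤ 31·p = 31·(16/527) = 16/17.
Numerically: 16/17 ≈ 0.941176.
Is 16/17 < 1? YES.
Since P[∪ A_i] ≤ 16/17 < 1, the complement has P[∩ A_i^c] ≥ 1 − 16/17 = 1/17 > 0, so some outcome avoids every A_i.

31·p = 16/17 ≈ 0.941176; existence CERTIFIED by the union bound.


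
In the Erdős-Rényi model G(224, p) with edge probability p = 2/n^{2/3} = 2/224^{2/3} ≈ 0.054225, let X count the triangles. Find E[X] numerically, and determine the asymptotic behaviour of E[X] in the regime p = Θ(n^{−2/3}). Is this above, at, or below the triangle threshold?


Number of potential triangles: C(224, 3) = 1848224.
Each occurs with probability p³ ≈ (0.054225)³ ≈ 1.5943878e-04.
By linearity: E[X] = C(224, 3)·p³ ≈ 1848224 · 1.5943878e-04 ≈ 294.67857.
Since α = 2/3 < 1, p = c/n^{2/3} ≫ 1/n is above the triangle threshold p ~ 1/n. Asymptotically E[X] ~ (c³/6)·n^{3(1−α)} = (2³/6)·n^{1} → ∞; triangles are abundant w.h.p.

E[X] ≈ 294.67857; in regime p = Θ(1/n^{2/3}) E[X] diverges (above the triangle threshold p ~ 1/n).


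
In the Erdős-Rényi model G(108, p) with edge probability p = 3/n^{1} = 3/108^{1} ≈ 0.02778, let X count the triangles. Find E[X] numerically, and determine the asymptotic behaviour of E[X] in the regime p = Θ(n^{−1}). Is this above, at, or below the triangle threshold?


Number of potential triangles: C(108, 3) = 204156.
Each occurs with probability p³ ≈ (0.02778)³ ≈ 2.143347e-05.
By linearity: E[X] = C(108, 3)·p³ ≈ 204156 · 2.143347e-05 ≈ 4.3758.
Here α = 1, so p = 3/n is exactly at the triangle threshold p ~ 1/n. Asymptotically E[X] → c³/6 = 3³/6 = 9/2 ≈ 4.5000, a bounded constant. In this regime the triangle count is asymptotically Poisson(c³/6).

E[X] ≈ 4.3758; in regime p = Θ(1/n^{1}) E[X] stays bounded (at the triangle threshold p ~ 1/n).


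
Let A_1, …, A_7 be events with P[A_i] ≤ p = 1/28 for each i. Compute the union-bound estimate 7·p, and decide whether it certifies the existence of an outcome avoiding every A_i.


Union bound: P[∪_{i=1}^{7} A_i] ≤ Σ_i P[A_i] ≤ 7·p = 7·(1/28) = 1/4.
Numerically: 1/4 ≈ 0.2500.
Is 1/4 < 1? YES.
Since P[∪ A_i] ≤ 1/4 < 1, the complement has P[∩ A_i^c] ≥ 1 − 1/4 = 3/4 > 0, so some outcome avoids every A_i.

7·p = 1/4 ≈ 0.2500; existence CERTIFIED by the union bound.


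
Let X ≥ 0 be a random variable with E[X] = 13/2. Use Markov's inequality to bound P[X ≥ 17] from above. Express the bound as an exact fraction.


μ = E[X] = 13/2, a = 17.
Markov: P[X ≥ 17] ≤ μ/a = (13/2)/17 = 13/34.
Numerically: ≈ 0.382353.
(Since a = 17 > μ = 6.500000, the bound 13/34 is < 1 and informative.)

P[X ≥ 17] ≤ 13/34 ≈ 0.382353.


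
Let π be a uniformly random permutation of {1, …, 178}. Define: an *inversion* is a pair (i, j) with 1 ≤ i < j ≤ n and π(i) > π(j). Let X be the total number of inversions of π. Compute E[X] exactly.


Write X = Σ X_I over the C(178, 2) = 15753 pairs i < j, with X_I the indicator of one inversion.
There are 15753 indicators.
For each fixed pair i < j, the values π(i) and π(j) are two distinct elements of {1, …, 178} in uniformly random order; by symmetry P[π(i) > π(j)] = 1/2.
By linearity: E[X] = 15753 · (1/2) = C(178, 2) · (1/2) = 15753/2 = 15753/2 ≈ 7876.50000.

E[X] = 15753/2 = 7876.50000.


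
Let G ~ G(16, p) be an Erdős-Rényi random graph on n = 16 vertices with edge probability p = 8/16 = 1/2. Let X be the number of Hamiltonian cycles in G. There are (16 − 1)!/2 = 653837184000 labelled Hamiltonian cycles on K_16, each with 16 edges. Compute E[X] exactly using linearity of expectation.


K_16 has (16 − 1)!/2 = 653837184000 labelled Hamiltonian cycles.
For each such Hamiltonian cycle H, let X_H = 1 if all 16 edges of H are present in G. Then P[X_H = 1] = p^{16} = (1/2)^{16} = 1/65536.
By linearity: E[X] = Σ_H E[X_H] = 653837184000 · p^{16} = 653837184000 · 1/65536 = 638512875/64.
Numerically: E[X] ≈ 9.977e+06.

E[X] = 653837184000 · (1/2)^{16} = 638512875/64 ≈ 9.977e+06.


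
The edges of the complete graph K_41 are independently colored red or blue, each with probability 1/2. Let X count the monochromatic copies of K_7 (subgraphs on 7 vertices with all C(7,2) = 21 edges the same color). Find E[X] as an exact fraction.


Let X = Σ_S X_S over the C(41, 7) = 22481940 subsets S of size 7, where X_S = 1 if the K_7 on S is monochromatic.
For a fixed S, the K_7 on S has C(7, 2) = 21 edges. P[all 21 edges red] = (1/2)^21, and likewise for blue, so P[monochromatic] = 2·(1/2)^21 = 2^{1 − 21} = 1/1048576.
Summing: E[X] = C(41, 7) · 2^{1 − 21} = 22481940 · 1/1048576 = 5620485/262144.
Numerically: E[X] ≈ 21.44045.

E[X] = C(41,7)·2^(1−C(7,2)) = 5620485/262144 ≈ 21.44045.


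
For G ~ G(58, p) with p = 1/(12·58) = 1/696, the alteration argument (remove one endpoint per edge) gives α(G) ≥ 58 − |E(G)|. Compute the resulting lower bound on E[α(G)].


E[|E(G)|] = C(58, 2)·p = 1653 · (1/696) = 19/8.
E[α(G)] ≥ n − E[|E(G)|] = 58 − 19/8 = 445/8.
Numerically: ≈ 55.625.
(This is only a lower bound; the true E[α(G)] may be larger.)

E[α(G)] ≥ 445/8 ≈ 55.625.


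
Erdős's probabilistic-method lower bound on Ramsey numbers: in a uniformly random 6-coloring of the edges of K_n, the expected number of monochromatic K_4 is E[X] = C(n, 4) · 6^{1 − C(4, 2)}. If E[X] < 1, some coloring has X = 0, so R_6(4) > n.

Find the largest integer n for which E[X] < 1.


We need C(n, 4) · 6^{1 − 6} < 1, i.e. C(n, 4) < 6^{6 − 1} = 7776.
Check values of n near the boundary:
  n = 18: C(18, 4) = 3060; 3060 < 7776? YES
  n = 19: C(19, 4) = 3876; 3876 < 7776? YES
  n = 20: C(20, 4) = 4845; 4845 < 7776? YES
  n = 21: C(21, 4) = 5985; 5985 < 7776? YES
  n = 22: C(22, 4) = 7315; 7315 < 7776? YES
  n = 23: C(23, 4) = 8855; 8855 < 7776? NO
  n = 24: C(24, 4) = 10626; 10626 < 7776? NO
  n = 25: C(25, 4) = 12650; 12650 < 7776? NO
The largest n with C(n, 4) < 7776 is n = 22 (where E[X] = 7315/7776 ≈ 0.94072). Hence R_6(4) > 22, i.e. R_6(4) ≥ 23.

Largest n = 22; hence R_6(4) > 22.


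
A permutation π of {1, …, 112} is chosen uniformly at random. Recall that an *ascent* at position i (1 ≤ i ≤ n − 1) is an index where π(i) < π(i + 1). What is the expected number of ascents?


Write X = Σ X_I over i = 1, …, 111, with X_I the indicator of one ascent.
There are 111 indicators.
For each fixed i, the pair (π(i), π(i+1)) is a uniformly random ordered pair of distinct values from {1, …, 112}; by symmetry P[π(i) < π(i+1)] = 1/2.
By linearity: E[X] = 111 · (1/2) = (112 − 1) · (1/2) = 111/2 ≈ 55.5000.

E[X] = 111/2 = 55.5000.


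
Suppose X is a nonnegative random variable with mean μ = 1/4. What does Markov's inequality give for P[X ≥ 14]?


μ = E[X] = 1/4, a = 14.
Markov: P[X ≥ 14] ≤ μ/a = (1/4)/14 = 1/56.
Numerically: ≈ 0.017857.
(Since a = 14 > μ = 0.250000, the bound 1/56 is < 1 and informative.)

P[X ≥ 14] ≤ 1/56 ≈ 0.017857.


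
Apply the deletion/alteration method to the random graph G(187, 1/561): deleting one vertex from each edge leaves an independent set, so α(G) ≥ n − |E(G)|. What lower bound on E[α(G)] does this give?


E[|E(G)|] = C(187, 2)·p = 17391 · (1/561) = 31.
E[α(G)] ≥ n − E[|E(G)|] = 187 − 31 = 156.
Numerically: ≈ 156.0000.
(This is only a lower bound; the true E[α(G)] may be larger.)

E[α(G)] ≥ 156 ≈ 156.0000.


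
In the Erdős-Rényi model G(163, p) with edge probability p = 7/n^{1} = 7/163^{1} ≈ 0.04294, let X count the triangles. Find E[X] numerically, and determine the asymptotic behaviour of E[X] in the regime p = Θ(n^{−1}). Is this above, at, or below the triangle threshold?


Number of potential triangles: C(163, 3) = 708561.
Each occurs with probability p³ ≈ (0.04294)³ ≈ 7.920112e-05.
By linearity: E[X] = C(163, 3)·p³ ≈ 708561 · 7.920112e-05 ≈ 56.1188.
Here α = 1, so p = 7/n is exactly at the triangle threshold p ~ 1/n. Asymptotically E[X] → c³/6 = 7³/6 = 343/6 ≈ 57.1667, a bounded constant. In this regime the triangle count is asymptotically Poisson(c³/6).

E[X] ≈ 56.1188; in regime p = Θ(1/n^{1}) E[X] stays bounded (at the triangle threshold p ~ 1/n).


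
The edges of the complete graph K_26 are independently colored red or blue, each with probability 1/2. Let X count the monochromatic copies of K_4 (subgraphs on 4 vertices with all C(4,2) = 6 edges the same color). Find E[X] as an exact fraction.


Let X = Σ_S X_S over the C(26, 4) = 14950 subsets S of size 4, where X_S = 1 if the K_4 on S is monochromatic.
For a fixed S, the K_4 on S has C(4, 2) = 6 edges. P[all 6 edges red] = (1/2)^6, and likewise for blue, so P[monochromatic] = 2·(1/2)^6 = 2^{1 − 6} = 1/32.
Summing: E[X] = C(26, 4) · 2^{1 − 6} = 14950 · 1/32 = 7475/16.
Numerically: E[X] ≈ 467.18750.

E[X] = C(26,4)·2^(1−C(4,2)) = 7475/16 ≈ 467.18750.


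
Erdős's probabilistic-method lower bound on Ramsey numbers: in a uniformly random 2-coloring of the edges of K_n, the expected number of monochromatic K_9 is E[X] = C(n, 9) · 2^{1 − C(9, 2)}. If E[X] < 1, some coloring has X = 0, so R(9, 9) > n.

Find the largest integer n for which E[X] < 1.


We need C(n, 9) · 2^{1 − 36} < 1, i.e. C(n, 9) < 2^{36 − 1} = 34359738368.
Check values of n near the boundary:
  n = 63: C(63, 9) = 23667689815; 23667689815 < 34359738368? YES
  n = 64: C(64, 9) = 27540584512; 27540584512 < 34359738368? YES
  n = 65: C(65, 9) = 31966749880; 31966749880 < 34359738368? YES
  n = 66: C(66, 9) = 37014131440; 37014131440 < 34359738368? NO
The largest n with C(n, 9) < 34359738368 is n = 65 (where E[X] = 3995843735/4294967296 ≈ 0.93035). Hence R(9, 9) > 65, i.e. R(9, 9) ≥ 66.

Largest n = 65; hence R(9, 9) > 65.


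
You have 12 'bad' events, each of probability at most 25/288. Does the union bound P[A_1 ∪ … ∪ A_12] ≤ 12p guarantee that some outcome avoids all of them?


Union bound: P[∪_{i=1}^{12} A_i] ≤ Σ_i P[A_i] ≤ 12·p = 12·(25/288) = 25/24.
Numerically: 25/24 ≈ 1.041667.
Is 25/24 < 1? NO.
Since the bound 25/24 is ≥ 1, the union bound is uninformative here; it does NOT by itself certify existence.

12·p = 25/24 ≈ 1.041667; existence NOT certified by the union bound.


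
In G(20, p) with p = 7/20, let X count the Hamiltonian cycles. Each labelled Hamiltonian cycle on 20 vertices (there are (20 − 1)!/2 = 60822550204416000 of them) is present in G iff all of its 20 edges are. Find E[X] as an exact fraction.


K_20 has (20 − 1)!/2 = 60822550204416000 labelled Hamiltonian cycles.
For each such Hamiltonian cycle H, let X_H = 1 if all 20 edges of H are present in G. Then P[X_H = 1] = p^{20} = (7/20)^{20} = 79792266297612001/104857600000000000000000000.
Summing the indicators: E[X] = Σ_H E[X_H] = 60822550204416000 · p^{20} = 60822550204416000 · 79792266297612001/104857600000000000000000000 = 1184855742873690605203907421/25600000000000000000.
Numerically: E[X] ≈ 4.6283e+07.

E[X] = 60822550204416000 · (7/20)^{20} = 1184855742873690605203907421/25600000000000000000 ≈ 4.6283e+07.


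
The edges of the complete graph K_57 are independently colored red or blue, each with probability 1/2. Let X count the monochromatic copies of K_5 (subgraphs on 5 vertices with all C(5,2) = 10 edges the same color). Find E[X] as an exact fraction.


Let X = Σ_S X_S over the C(57, 5) = 4187106 subsets S of size 5, where X_S = 1 if the K_5 on S is monochromatic.
For a fixed S, the K_5 on S has C(5, 2) = 10 edges. P[all 10 edges red] = (1/2)^10, and likewise for blue, so P[monochromatic] = 2·(1/2)^10 = 2^{1 − 10} = 1/512.
By linearity of expectation: E[X] = C(57, 5) · 2^{1 − 10} = 4187106 · 1/512 = 2093553/256.
Numerically: E[X] ≈ 8177.9414.

E[X] = C(57,5)·2^(1−C(5,2)) = 2093553/256 ≈ 8177.9414.


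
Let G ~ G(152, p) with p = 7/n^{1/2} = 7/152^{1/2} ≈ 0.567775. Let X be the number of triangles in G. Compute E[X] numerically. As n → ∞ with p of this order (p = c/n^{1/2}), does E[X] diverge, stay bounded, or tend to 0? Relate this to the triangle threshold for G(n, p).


Number of potential triangles: C(152, 3) = 573800.
Each occurs with probability p³ ≈ (0.567775)³ ≈ 1.83032722e-01.
By linearity: E[X] = C(152, 3)·p³ ≈ 573800 · 1.83032722e-01 ≈ 105024.175808.
Since α = 1/2 < 1, p = c/n^{1/2} ≫ 1/n is above the triangle threshold p ~ 1/n. Asymptotically E[X] ~ (c³/6)·n^{3(1−α)} = (7³/6)·n^{1.5} → ∞; triangles are abundant w.h.p.

E[X] ≈ 105024.175808; in regime p = Θ(1/n^{1/2}) E[X] diverges (above the triangle threshold p ~ 1/n).
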